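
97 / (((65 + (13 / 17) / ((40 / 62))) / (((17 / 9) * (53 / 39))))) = 29714980 / 7898553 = 3.76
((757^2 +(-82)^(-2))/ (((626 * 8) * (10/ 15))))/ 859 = 11559544431/ 57851574656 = 0.20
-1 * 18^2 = -324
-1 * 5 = -5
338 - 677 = -339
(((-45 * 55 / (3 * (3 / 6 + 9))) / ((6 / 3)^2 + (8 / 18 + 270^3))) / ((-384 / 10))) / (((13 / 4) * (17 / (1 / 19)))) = 2475 / 22612748797184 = 0.00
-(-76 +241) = -165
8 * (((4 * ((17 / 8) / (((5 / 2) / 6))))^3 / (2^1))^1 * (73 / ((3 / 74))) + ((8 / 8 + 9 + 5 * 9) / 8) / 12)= 91722336731 / 1500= 61148224.49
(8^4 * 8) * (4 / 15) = 131072 / 15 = 8738.13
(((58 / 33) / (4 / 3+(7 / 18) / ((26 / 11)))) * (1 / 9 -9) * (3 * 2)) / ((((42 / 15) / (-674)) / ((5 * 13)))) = 52852384000 / 53977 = 979164.90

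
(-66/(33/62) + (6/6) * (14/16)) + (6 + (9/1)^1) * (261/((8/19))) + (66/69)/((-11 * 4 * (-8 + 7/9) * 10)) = 274332509/29900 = 9175.00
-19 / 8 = -2.38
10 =10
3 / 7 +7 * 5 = 248 / 7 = 35.43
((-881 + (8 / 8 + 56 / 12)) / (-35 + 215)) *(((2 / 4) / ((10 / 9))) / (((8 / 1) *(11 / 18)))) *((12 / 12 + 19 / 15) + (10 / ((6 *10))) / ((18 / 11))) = -1679327 / 1584000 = -1.06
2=2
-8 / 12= -2 / 3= -0.67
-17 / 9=-1.89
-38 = -38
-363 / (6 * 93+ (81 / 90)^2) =-12100 / 18627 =-0.65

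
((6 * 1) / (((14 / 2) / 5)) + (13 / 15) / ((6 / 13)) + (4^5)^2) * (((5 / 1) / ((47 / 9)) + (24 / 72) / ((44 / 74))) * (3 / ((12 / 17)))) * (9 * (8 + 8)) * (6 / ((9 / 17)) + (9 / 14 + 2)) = 13615374644.18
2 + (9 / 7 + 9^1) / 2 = 50 / 7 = 7.14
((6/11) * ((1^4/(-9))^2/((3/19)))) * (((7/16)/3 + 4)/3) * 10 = 18905/32076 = 0.59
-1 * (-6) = 6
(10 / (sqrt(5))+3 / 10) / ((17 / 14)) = 21 / 85+28 * sqrt(5) / 17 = 3.93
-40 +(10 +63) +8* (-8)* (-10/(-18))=-23/9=-2.56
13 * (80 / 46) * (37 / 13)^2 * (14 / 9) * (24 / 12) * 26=3066560 / 207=14814.30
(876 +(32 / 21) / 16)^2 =767542.87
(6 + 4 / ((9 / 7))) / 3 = 82 / 27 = 3.04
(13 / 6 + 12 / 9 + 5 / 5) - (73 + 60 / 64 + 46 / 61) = -68507 / 976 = -70.19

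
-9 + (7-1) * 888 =5319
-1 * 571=-571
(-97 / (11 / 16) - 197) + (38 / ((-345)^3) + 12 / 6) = -151812222043 / 451699875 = -336.09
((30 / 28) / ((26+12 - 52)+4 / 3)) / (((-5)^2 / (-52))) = 117 / 665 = 0.18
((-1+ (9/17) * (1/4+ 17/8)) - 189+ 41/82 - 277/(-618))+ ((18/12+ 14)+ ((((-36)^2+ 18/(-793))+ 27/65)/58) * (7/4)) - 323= -456.18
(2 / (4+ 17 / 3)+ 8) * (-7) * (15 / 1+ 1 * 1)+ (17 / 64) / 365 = -622683667 / 677440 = -919.17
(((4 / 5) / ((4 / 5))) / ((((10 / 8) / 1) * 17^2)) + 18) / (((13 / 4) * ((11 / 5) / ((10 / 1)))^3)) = 2601400000 / 5000567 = 520.22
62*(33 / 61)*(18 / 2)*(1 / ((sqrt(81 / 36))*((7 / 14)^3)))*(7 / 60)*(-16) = -916608 / 305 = -3005.27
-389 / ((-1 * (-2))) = -389 / 2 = -194.50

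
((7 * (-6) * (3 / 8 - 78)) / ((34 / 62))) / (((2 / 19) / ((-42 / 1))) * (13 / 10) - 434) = -806520645 / 58876882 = -13.70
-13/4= -3.25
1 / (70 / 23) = 23 / 70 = 0.33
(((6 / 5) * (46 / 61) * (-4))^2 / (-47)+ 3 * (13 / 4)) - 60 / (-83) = 14797405563 / 1451562100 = 10.19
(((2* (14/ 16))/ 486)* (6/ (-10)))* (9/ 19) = -7/ 6840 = -0.00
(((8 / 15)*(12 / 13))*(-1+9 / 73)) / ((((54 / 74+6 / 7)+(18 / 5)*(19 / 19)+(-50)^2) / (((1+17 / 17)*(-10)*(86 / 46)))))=456171520 / 70811524459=0.01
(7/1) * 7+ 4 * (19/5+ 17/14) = 2417/35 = 69.06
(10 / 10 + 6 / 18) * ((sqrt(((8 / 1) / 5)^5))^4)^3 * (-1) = -4951760157141521099596496896 / 2793967723846435546875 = -1772303.99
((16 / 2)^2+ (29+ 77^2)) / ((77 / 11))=6022 / 7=860.29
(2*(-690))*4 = -5520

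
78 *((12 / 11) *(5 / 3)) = 1560 / 11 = 141.82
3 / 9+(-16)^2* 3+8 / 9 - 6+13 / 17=116890 / 153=763.99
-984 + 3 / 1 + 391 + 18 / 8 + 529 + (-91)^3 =-3014519 / 4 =-753629.75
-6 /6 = -1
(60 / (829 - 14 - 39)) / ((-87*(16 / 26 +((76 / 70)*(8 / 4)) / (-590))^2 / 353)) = -0.84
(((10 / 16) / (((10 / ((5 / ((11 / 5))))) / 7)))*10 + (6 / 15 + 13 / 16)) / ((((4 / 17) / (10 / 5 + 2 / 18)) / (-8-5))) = -41221583 / 31680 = -1301.19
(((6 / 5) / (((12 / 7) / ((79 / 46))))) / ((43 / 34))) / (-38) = -9401 / 375820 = -0.03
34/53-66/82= -355/2173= -0.16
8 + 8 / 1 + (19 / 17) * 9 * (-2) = -70 / 17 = -4.12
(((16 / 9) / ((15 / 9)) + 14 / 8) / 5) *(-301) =-50869 / 300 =-169.56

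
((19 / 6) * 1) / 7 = 19 / 42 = 0.45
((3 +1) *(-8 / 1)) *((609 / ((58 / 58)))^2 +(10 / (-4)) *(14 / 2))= -11867632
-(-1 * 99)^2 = -9801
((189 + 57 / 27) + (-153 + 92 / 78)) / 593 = 4597 / 69381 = 0.07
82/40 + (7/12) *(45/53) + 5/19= 28281/10070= 2.81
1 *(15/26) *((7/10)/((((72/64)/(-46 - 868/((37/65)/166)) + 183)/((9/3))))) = 43714636/6602991525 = 0.01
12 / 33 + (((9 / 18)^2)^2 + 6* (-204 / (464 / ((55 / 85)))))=-1.28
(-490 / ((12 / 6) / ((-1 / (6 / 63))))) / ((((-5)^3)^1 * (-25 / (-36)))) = -18522 / 625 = -29.64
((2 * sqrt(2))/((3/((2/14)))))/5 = 2 * sqrt(2)/105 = 0.03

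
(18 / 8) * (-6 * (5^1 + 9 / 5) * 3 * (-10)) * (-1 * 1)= -2754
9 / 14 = 0.64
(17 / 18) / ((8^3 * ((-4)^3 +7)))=-17 / 525312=-0.00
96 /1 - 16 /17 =1616 /17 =95.06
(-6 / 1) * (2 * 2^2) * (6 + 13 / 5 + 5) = -3264 / 5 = -652.80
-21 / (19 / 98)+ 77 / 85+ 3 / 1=-168622 / 1615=-104.41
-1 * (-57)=57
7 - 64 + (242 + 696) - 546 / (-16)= 7321 / 8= 915.12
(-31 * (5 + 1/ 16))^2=6305121/ 256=24629.38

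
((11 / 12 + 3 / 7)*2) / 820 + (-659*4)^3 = -630811149104527 / 34440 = -18316235456.00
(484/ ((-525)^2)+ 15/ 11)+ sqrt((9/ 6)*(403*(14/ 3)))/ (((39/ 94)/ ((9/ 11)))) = 4139699/ 3031875+ 282*sqrt(2821)/ 143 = 106.11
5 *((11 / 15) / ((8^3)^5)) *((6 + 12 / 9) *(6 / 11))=11 / 26388279066624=0.00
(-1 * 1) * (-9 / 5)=9 / 5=1.80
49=49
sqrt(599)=24.47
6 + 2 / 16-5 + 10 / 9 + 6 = 593 / 72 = 8.24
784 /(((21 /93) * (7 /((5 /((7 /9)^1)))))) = 22320 /7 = 3188.57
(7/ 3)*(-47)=-329/ 3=-109.67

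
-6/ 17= -0.35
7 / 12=0.58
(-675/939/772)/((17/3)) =-675/4107812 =-0.00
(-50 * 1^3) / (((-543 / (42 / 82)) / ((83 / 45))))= 5810 / 66789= 0.09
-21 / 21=-1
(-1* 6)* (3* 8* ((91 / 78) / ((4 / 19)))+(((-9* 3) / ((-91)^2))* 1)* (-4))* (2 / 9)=-4405924 / 24843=-177.35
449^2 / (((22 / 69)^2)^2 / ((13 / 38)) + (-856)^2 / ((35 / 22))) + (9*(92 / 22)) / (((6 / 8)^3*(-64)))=-13626723962380091 / 14250536296363488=-0.96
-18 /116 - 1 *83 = -4823 /58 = -83.16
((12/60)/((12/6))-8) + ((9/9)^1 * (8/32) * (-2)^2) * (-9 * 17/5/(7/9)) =-47.24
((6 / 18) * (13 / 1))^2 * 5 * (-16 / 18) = -6760 / 81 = -83.46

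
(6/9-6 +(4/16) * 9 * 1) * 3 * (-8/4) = 37/2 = 18.50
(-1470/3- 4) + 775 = 281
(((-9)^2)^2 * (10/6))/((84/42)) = 10935/2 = 5467.50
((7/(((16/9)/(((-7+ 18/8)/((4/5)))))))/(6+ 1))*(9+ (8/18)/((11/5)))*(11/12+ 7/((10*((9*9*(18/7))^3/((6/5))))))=-409802673142859/14546347960320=-28.17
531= 531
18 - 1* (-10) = 28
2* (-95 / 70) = -19 / 7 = -2.71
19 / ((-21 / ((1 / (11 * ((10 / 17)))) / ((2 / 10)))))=-323 / 462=-0.70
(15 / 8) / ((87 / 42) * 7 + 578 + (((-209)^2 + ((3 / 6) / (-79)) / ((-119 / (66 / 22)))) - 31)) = 47005 / 1109129984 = 0.00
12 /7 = 1.71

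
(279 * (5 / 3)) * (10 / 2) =2325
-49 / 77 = -7 / 11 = -0.64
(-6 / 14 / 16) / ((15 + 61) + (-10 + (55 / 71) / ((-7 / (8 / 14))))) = -1491 / 3670304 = -0.00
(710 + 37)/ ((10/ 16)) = 5976/ 5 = 1195.20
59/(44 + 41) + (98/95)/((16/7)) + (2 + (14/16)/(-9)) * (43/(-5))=-884801/58140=-15.22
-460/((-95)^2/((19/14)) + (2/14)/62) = -199640/2886101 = -0.07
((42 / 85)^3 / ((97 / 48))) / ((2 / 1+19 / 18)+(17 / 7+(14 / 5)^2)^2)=15682947840 / 28503178698857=0.00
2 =2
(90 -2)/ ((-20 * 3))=-22/ 15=-1.47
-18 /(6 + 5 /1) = -18 /11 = -1.64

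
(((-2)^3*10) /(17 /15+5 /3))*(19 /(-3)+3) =95.24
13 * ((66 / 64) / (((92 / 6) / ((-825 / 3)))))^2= 9635608125 / 2166784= 4446.96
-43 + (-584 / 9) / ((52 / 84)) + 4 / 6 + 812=8643 / 13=664.85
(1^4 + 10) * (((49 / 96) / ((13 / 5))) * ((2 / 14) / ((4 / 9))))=1155 / 1664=0.69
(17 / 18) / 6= 0.16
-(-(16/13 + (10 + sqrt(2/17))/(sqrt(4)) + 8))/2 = sqrt(34)/68 + 185/26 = 7.20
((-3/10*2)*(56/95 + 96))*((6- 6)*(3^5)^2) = 0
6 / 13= 0.46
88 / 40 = 11 / 5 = 2.20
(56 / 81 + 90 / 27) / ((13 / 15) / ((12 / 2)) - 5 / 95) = 43.84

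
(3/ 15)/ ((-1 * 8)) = -1/ 40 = -0.02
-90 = -90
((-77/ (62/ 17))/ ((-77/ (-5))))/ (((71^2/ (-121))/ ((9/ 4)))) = 92565/ 1250168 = 0.07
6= 6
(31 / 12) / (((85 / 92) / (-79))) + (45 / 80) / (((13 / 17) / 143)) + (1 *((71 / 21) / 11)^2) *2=-115.51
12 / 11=1.09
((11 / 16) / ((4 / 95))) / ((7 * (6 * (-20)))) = -209 / 10752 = -0.02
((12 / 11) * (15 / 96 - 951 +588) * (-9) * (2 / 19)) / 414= 34833 / 38456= 0.91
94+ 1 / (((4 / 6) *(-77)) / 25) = 14401 / 154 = 93.51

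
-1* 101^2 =-10201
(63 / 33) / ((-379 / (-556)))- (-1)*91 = 391055 / 4169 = 93.80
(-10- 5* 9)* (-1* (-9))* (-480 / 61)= 237600 / 61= 3895.08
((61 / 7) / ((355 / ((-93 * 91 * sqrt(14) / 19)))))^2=76144810014 / 45495025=1673.70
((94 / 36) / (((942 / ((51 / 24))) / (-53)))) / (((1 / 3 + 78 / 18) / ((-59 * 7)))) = 2498473 / 90432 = 27.63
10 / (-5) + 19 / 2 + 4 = 23 / 2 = 11.50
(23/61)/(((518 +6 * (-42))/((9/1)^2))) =1863/16226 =0.11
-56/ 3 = -18.67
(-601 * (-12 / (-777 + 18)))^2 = 5779216 / 64009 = 90.29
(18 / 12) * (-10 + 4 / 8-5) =-87 / 4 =-21.75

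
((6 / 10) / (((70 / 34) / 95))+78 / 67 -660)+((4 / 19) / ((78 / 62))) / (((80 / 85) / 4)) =-1095479012 / 1737645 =-630.44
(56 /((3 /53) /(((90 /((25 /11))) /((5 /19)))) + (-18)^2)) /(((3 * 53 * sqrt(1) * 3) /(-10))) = -234080 /64601139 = -0.00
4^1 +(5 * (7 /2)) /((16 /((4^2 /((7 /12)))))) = 34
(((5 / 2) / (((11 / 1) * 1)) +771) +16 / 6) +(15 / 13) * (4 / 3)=665321 / 858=775.43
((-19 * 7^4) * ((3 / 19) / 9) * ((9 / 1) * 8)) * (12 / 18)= -38416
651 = 651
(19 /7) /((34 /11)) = 209 /238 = 0.88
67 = 67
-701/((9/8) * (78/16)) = -44864/351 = -127.82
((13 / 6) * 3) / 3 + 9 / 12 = 35 / 12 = 2.92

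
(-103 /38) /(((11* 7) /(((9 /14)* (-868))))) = 28737 /1463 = 19.64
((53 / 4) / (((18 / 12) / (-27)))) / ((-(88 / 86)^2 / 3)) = 2645919 / 3872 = 683.35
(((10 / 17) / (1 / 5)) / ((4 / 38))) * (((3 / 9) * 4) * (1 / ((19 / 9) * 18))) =50 / 51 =0.98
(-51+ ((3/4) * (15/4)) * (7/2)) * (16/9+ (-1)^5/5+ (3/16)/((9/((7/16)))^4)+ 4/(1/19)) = -390499571624627/122305904640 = -3192.81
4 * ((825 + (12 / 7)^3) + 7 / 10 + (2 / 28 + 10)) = 5767952 / 1715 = 3363.24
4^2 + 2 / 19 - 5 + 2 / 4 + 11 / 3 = 1741 / 114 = 15.27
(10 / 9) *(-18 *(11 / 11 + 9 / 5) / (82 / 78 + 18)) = -2.94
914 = 914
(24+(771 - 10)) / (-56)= -785 / 56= -14.02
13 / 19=0.68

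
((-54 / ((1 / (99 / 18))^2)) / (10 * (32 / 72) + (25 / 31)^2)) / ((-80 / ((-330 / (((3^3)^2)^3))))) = -1279091 / 374687162640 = -0.00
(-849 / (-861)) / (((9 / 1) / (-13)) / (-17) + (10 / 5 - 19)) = -62543 / 1075676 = -0.06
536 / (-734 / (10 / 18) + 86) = -335 / 772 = -0.43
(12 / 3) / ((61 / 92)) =368 / 61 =6.03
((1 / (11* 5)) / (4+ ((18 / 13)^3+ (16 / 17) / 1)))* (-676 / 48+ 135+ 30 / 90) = 0.29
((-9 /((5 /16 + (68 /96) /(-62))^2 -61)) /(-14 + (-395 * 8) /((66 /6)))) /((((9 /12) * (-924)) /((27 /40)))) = 233523 /488832895600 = 0.00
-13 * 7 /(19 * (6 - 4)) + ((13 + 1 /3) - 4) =791 /114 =6.94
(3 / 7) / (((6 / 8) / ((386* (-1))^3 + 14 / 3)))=-690149416 / 21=-32864257.90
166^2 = 27556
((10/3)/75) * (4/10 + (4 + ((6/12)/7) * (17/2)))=701/3150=0.22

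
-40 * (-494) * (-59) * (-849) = 989798160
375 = 375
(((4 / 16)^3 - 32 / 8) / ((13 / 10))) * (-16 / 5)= 255 / 26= 9.81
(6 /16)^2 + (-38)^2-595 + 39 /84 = 380623 /448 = 849.60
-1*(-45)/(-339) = -15/113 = -0.13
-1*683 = -683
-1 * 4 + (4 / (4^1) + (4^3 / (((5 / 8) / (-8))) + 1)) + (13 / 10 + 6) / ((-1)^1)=-1657 / 2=-828.50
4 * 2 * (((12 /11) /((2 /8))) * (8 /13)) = 3072 /143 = 21.48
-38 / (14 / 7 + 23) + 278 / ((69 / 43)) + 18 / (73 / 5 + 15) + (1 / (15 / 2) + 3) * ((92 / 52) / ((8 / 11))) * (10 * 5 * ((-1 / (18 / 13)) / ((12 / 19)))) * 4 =-21657359699 / 13786200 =-1570.94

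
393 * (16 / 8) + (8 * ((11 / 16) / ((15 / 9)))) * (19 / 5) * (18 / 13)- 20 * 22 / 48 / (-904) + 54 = 1511377507 / 1762800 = 857.37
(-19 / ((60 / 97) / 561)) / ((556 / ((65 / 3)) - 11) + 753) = -4480333 / 199592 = -22.45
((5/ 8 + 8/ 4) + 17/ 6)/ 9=0.61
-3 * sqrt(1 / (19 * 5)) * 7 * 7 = -147 * sqrt(95) / 95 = -15.08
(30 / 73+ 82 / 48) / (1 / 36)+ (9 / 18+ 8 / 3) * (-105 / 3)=-7564 / 219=-34.54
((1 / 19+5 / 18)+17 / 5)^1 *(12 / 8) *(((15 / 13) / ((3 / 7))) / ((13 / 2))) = 44653 / 19266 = 2.32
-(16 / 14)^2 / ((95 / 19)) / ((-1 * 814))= 32 / 99715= 0.00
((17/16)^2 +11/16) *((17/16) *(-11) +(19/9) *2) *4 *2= -166625/1536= -108.48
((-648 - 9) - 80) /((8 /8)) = -737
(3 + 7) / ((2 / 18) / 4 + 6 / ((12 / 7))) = 360 / 127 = 2.83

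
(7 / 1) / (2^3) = 7 / 8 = 0.88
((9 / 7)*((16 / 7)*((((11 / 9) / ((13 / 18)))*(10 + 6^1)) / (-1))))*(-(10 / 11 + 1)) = 13824 / 91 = 151.91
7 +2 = 9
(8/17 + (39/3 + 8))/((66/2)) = 365/561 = 0.65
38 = 38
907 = 907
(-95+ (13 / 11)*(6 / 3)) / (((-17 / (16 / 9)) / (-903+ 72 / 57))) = -93112144 / 10659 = -8735.54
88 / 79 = 1.11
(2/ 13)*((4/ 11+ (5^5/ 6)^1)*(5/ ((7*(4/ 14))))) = 171995/ 858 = 200.46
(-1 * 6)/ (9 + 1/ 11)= -33/ 50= -0.66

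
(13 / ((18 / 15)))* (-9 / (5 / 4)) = -78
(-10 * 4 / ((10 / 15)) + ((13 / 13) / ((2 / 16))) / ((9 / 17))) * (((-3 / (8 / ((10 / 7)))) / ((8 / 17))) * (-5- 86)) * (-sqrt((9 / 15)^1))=22321 * sqrt(15) / 24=3602.04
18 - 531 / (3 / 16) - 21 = -2835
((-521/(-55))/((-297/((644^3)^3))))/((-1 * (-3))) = -9926828743312616825385385984/49005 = -202567671529693231820944.50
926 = 926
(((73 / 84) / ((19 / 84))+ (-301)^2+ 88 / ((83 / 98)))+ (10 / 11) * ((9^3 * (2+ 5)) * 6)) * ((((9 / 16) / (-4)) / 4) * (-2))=2313416781 / 277552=8335.08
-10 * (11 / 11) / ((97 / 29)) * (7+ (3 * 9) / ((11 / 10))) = -100630 / 1067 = -94.31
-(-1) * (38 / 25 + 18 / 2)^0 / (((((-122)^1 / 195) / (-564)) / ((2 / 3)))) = 36660 / 61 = 600.98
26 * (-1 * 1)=-26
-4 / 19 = -0.21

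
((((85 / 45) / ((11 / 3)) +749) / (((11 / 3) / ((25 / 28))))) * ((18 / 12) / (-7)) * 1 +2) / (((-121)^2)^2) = -880093 / 5083735221796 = -0.00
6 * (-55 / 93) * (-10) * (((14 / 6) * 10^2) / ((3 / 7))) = 5390000 / 279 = 19319.00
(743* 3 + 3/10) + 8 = 22373/10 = 2237.30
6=6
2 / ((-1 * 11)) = -2 / 11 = -0.18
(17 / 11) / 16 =17 / 176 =0.10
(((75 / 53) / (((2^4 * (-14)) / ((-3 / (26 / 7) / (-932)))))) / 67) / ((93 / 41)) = -3075 / 85359449344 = -0.00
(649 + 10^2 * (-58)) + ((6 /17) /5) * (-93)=-438393 /85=-5157.56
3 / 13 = 0.23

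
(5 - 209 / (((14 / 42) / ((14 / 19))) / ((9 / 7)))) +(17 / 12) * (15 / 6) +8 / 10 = -70159 / 120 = -584.66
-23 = -23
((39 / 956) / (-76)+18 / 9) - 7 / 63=1234801 / 653904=1.89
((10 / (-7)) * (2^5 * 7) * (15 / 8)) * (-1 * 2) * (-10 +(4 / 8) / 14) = -83700 / 7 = -11957.14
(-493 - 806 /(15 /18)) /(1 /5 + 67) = -1043 /48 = -21.73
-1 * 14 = -14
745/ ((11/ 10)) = 7450/ 11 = 677.27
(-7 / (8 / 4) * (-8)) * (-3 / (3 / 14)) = -392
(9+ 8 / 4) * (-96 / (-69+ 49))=264 / 5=52.80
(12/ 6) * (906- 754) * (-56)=-17024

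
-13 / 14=-0.93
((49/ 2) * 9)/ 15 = 147/ 10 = 14.70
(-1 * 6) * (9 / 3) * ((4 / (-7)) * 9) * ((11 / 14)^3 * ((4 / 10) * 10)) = 179.61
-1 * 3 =-3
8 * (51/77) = 408/77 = 5.30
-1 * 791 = -791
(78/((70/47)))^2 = 3359889/1225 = 2742.77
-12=-12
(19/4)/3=19/12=1.58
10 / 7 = 1.43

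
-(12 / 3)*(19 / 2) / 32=-19 / 16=-1.19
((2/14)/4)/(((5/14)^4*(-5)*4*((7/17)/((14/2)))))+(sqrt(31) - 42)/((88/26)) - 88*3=-19131407/68750+13*sqrt(31)/44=-276.63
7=7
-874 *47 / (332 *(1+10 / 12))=-61617 / 913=-67.49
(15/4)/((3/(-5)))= -25/4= -6.25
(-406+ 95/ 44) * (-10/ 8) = 88845/ 176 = 504.80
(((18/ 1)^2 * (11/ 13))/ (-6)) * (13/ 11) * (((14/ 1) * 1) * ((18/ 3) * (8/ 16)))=-2268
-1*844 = -844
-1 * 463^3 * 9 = -893275623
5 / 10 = 1 / 2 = 0.50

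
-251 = -251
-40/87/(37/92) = -3680/3219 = -1.14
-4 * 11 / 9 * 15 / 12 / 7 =-55 / 63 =-0.87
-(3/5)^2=-9/25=-0.36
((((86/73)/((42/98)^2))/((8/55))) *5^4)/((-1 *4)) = -72428125/10512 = -6890.04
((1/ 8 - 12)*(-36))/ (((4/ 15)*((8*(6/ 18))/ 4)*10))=7695/ 32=240.47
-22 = -22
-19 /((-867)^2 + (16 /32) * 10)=-19 /751694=-0.00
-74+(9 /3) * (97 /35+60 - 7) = 3266 /35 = 93.31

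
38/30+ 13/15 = 2.13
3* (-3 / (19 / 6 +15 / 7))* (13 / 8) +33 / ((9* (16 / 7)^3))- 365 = -1006888285 / 2740224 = -367.45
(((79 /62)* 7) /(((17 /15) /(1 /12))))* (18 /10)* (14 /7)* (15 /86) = 74655 /181288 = 0.41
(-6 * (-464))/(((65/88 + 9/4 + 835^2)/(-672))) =-54878208/20452021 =-2.68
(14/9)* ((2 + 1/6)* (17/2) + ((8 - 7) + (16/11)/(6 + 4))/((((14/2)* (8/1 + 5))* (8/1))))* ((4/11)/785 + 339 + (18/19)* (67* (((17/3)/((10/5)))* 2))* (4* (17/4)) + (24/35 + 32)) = 784795243185121/4223033100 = 185836.87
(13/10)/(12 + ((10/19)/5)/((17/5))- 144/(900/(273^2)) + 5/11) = -230945/2116194246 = -0.00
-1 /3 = -0.33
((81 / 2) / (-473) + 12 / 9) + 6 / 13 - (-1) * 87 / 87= 99955 / 36894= 2.71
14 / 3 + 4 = 26 / 3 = 8.67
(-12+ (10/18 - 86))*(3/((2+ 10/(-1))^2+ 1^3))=-877/195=-4.50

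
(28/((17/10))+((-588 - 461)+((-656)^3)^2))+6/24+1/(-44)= 29805378302790736863/374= 79693524873772023.70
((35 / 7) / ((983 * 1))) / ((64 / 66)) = 165 / 31456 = 0.01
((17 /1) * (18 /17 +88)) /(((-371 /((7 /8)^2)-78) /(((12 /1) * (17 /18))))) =-180166 /5907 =-30.50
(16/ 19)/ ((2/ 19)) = 8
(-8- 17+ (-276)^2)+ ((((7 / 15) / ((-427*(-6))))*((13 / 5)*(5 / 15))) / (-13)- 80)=6264446849 / 82350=76071.00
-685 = -685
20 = 20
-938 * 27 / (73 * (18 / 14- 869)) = 88641 / 221701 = 0.40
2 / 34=1 / 17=0.06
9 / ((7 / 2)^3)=72 / 343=0.21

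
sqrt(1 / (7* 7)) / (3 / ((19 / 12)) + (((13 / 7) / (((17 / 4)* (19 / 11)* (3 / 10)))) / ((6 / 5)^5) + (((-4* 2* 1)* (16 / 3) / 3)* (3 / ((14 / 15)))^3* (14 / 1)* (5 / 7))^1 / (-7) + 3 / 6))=323060724 / 1532008068551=0.00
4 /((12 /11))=11 /3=3.67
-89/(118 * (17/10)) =-445/1003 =-0.44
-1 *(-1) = 1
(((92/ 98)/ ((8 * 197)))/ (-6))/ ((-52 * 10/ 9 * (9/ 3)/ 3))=69/ 40156480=0.00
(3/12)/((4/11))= 11/16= 0.69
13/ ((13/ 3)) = 3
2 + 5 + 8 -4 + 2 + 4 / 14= 93 / 7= 13.29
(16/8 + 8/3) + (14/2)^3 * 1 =1043/3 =347.67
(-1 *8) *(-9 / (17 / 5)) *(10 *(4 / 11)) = 14400 / 187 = 77.01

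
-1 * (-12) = 12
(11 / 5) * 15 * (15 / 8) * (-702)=-43436.25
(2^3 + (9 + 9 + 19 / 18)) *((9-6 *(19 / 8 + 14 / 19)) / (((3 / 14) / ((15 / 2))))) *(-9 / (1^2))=12528075 / 152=82421.55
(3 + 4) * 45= 315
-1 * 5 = -5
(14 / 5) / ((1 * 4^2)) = 7 / 40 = 0.18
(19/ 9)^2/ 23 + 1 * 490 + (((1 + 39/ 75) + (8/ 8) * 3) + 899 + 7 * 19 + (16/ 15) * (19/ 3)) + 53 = 73889809/ 46575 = 1586.47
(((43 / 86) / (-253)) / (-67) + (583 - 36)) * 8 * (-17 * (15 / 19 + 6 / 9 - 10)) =204705394940 / 322069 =635594.84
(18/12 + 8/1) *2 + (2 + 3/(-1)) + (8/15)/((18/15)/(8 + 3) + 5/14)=20618/1077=19.14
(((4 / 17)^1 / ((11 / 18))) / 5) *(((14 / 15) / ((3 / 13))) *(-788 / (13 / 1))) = -88256 / 4675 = -18.88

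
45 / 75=0.60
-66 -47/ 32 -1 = -68.47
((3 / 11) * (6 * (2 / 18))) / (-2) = -1 / 11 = -0.09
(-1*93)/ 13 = -93/ 13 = -7.15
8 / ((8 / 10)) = 10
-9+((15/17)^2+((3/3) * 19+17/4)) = 17373/1156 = 15.03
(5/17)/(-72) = -5/1224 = -0.00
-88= -88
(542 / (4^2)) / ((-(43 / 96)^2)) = -312192 / 1849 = -168.84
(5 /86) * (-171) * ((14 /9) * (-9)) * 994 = 5949090 /43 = 138350.93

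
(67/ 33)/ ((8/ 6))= 67/ 44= 1.52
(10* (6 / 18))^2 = 100 / 9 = 11.11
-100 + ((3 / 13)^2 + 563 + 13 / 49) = 3836741 / 8281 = 463.32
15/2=7.50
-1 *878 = -878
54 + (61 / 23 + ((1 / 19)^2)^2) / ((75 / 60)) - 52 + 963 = 14494171391 / 14986915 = 967.12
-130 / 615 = -26 / 123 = -0.21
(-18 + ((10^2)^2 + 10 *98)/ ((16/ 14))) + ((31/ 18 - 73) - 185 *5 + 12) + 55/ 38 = 2943481/ 342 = 8606.67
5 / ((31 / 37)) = 185 / 31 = 5.97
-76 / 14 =-38 / 7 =-5.43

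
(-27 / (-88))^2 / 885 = 243 / 2284480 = 0.00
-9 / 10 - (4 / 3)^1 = -67 / 30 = -2.23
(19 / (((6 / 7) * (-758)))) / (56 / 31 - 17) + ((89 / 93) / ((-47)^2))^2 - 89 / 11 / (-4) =2.02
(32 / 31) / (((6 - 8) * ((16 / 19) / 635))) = -12065 / 31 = -389.19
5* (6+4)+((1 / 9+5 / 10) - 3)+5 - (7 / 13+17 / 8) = 46751 / 936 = 49.95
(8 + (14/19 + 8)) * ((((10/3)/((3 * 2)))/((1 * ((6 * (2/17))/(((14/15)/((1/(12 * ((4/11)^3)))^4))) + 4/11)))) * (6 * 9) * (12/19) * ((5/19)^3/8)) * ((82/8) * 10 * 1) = 4638585154594406400000/450187930057879113013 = 10.30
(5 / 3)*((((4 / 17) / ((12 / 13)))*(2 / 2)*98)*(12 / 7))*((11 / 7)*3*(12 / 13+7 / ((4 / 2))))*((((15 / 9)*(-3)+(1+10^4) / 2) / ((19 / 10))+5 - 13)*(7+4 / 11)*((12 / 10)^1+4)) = 48247154280 / 323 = 149371994.67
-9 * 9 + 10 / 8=-319 / 4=-79.75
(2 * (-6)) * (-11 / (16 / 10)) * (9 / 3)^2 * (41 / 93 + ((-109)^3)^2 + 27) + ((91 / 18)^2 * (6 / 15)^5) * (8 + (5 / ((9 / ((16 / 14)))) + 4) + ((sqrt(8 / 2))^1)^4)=175883332272473258763847 / 141243750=1245246832319824.83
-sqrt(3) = -1.73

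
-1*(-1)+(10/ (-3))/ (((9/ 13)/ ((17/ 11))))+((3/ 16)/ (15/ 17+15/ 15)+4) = -356053/ 152064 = -2.34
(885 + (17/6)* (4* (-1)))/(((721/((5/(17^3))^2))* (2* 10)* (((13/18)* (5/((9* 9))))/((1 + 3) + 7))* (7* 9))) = 778437/3167380079318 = 0.00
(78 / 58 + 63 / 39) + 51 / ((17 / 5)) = 6771 / 377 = 17.96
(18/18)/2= 1/2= 0.50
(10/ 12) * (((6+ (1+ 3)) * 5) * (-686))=-85750/ 3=-28583.33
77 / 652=0.12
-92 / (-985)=92 / 985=0.09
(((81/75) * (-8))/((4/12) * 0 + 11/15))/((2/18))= -5832/55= -106.04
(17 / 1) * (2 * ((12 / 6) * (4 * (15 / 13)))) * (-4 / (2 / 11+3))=-35904 / 91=-394.55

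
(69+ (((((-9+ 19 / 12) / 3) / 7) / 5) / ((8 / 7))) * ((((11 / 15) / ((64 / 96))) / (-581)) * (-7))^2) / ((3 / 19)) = 1300532771389 / 2976048000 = 437.00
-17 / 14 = -1.21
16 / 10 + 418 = 2098 / 5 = 419.60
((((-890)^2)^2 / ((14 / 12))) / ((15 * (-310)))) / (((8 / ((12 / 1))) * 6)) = -6274224100 / 217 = -28913475.12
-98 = -98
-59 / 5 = -11.80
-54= -54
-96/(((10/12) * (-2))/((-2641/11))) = -760608/55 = -13829.24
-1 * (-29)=29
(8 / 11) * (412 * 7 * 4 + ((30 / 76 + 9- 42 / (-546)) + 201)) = 23211028 / 2717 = 8542.89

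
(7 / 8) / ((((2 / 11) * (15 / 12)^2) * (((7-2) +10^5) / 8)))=616 / 2500125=0.00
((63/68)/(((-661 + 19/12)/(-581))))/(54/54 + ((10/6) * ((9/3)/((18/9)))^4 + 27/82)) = 1756944/21021367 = 0.08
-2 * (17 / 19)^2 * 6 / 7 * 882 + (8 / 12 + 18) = -1290688 / 1083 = -1191.77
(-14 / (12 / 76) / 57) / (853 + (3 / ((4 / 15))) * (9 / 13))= -728 / 402849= -0.00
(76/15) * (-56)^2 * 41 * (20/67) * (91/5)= 3556926464/1005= 3539230.31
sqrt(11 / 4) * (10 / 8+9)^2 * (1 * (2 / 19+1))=35301 * sqrt(11) / 608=192.57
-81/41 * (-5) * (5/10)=405/82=4.94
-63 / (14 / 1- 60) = 63 / 46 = 1.37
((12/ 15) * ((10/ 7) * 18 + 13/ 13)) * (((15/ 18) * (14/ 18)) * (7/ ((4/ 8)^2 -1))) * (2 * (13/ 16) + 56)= -603449/ 81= -7449.99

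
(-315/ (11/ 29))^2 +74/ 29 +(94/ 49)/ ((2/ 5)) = 118581191086/ 171941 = 689662.10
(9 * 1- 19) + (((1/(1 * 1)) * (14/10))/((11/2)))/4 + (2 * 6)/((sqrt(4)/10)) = 5507/110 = 50.06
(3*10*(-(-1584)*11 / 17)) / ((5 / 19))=1986336 / 17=116843.29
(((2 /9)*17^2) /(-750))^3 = -24137569 /38443359375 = -0.00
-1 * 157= -157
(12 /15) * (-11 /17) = -44 /85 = -0.52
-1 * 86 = -86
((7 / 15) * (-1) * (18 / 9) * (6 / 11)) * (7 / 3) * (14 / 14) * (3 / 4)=-49 / 55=-0.89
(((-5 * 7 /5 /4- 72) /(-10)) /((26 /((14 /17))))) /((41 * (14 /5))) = 295 /144976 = 0.00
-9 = -9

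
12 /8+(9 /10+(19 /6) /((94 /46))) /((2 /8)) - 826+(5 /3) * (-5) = -1160479 /1410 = -823.03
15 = 15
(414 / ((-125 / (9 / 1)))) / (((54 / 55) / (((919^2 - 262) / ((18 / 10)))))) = -71202549 / 5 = -14240509.80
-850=-850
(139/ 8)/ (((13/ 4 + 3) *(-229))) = -139/ 11450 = -0.01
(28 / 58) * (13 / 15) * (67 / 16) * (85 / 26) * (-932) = -1857709 / 348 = -5338.24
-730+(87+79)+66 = -498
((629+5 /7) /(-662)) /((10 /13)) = -14326 /11585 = -1.24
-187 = -187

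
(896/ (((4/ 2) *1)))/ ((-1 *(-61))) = 448/ 61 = 7.34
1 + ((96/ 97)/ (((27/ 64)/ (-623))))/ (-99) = 1362331/ 86427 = 15.76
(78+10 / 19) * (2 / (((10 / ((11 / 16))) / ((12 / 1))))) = 12309 / 95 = 129.57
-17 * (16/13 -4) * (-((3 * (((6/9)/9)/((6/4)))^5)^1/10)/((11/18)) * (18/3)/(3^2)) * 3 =-139264/10259468505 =-0.00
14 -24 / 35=13.31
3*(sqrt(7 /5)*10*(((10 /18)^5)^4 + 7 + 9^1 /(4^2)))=1471079046424794634921*sqrt(35) /32420441224151810136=268.44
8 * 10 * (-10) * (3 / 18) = -400 / 3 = -133.33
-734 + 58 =-676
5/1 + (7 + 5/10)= 25/2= 12.50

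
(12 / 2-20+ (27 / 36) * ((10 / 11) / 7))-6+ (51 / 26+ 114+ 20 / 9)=885415 / 9009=98.28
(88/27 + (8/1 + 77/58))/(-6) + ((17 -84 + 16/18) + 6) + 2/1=-565723/9396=-60.21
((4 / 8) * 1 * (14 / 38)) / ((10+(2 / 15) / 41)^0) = 7 / 38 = 0.18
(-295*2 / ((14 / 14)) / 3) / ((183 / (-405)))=26550 / 61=435.25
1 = 1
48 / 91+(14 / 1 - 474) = -41812 / 91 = -459.47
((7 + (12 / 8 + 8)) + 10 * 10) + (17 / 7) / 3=4927 / 42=117.31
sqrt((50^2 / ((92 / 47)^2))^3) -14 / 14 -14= 1620774335 / 97336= 16651.33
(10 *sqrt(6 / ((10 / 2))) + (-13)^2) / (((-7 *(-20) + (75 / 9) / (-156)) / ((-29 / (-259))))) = 27144 *sqrt(30) / 16963205 + 2293668 / 16963205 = 0.14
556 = 556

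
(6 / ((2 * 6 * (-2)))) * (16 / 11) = -4 / 11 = -0.36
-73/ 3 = -24.33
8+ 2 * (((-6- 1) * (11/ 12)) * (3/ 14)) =21/ 4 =5.25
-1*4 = -4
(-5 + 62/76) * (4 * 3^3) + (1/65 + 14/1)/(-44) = -24573269/54340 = -452.21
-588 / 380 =-147 / 95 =-1.55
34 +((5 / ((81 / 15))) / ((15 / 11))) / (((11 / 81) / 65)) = 359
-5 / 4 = -1.25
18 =18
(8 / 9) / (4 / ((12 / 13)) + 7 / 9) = 4 / 23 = 0.17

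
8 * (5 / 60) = 2 / 3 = 0.67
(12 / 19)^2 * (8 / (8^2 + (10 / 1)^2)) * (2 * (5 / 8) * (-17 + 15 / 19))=-0.39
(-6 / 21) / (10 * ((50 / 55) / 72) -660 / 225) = 1980 / 19453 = 0.10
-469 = -469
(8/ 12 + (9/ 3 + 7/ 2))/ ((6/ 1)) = 43/ 36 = 1.19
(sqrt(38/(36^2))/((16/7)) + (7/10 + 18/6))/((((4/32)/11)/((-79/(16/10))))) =-16402.00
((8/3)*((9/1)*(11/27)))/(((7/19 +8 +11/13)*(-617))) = -5434/3159657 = -0.00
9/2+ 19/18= 50/9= 5.56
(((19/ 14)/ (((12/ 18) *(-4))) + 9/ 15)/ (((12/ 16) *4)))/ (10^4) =17/ 5600000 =0.00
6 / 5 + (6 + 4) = 56 / 5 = 11.20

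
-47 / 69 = -0.68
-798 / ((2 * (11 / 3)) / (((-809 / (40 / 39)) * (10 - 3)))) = 264365829 / 440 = 600831.43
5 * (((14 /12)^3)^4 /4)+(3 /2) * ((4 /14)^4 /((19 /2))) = 3157546346320607 /397210533543936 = 7.95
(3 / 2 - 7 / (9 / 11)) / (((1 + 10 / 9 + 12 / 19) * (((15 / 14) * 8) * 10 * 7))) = -2413 / 562800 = -0.00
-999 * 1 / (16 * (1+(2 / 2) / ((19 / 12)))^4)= -130190679 / 14776336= -8.81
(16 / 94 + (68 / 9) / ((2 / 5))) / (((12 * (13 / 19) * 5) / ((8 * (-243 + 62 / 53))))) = -3926564852 / 4371705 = -898.18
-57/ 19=-3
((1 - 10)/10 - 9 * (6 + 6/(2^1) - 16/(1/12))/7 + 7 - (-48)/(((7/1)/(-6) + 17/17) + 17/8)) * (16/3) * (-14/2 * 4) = -27993568/705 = -39707.19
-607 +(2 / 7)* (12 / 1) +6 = -4183 / 7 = -597.57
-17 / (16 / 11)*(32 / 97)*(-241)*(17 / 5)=3159.34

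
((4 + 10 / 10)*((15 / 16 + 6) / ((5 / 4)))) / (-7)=-111 / 28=-3.96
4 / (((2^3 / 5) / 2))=5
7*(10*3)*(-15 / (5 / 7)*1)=-4410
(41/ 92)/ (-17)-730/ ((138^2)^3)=-1539006853621/ 58707480716064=-0.03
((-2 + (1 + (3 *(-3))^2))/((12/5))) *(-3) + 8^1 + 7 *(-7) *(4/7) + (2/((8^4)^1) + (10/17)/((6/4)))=-12492749/104448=-119.61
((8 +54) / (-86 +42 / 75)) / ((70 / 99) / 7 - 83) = 25575 / 2921692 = 0.01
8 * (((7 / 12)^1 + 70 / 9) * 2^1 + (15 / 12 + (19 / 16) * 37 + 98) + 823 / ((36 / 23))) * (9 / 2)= 24685.75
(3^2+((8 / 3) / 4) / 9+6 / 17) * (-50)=-216350 / 459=-471.35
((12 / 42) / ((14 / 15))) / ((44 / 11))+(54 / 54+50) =51.08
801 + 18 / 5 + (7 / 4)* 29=17107 / 20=855.35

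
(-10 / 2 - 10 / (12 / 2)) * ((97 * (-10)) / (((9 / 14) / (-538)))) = -5411881.48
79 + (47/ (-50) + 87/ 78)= 25732/ 325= 79.18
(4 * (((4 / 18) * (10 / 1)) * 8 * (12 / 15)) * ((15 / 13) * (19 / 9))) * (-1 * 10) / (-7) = 486400 / 2457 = 197.96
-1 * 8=-8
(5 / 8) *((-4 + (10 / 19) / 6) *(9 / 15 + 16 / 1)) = -18509 / 456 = -40.59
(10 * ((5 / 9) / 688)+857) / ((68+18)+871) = 91493 / 102168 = 0.90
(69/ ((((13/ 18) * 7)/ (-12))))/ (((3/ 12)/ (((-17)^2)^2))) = -4979187936/ 91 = -54716350.95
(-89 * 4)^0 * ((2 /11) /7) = 2 /77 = 0.03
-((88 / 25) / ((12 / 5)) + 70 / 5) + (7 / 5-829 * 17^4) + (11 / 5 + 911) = -1038570148 / 15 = -69238009.87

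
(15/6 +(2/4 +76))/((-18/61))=-4819/18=-267.72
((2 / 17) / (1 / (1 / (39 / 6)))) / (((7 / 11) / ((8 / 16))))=22 / 1547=0.01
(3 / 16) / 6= 1 / 32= 0.03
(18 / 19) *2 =36 / 19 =1.89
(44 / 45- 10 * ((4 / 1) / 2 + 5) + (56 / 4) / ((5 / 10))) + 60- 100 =-81.02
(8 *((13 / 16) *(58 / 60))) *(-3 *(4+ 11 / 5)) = -11687 / 100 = -116.87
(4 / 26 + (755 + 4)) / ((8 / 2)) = 189.79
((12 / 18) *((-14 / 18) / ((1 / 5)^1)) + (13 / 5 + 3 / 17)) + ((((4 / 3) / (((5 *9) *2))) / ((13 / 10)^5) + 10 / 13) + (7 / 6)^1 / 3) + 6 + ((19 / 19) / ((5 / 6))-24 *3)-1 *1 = -36614925083 / 568078290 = -64.45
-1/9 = -0.11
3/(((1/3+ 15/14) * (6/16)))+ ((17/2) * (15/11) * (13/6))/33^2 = 16164971/2827044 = 5.72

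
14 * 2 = 28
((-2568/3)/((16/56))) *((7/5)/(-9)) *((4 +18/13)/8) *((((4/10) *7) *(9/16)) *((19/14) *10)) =6704.99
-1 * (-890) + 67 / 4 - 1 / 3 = 10877 / 12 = 906.42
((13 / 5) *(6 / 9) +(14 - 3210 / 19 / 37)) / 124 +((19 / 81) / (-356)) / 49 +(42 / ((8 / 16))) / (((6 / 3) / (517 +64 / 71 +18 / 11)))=2623840094449680151 / 120245588985060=21820.68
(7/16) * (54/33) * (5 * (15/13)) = 4.13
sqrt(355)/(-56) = -0.34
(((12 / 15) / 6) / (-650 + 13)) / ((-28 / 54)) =0.00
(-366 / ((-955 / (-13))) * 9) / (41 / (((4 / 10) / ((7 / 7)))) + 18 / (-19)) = -1627236 / 3685345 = -0.44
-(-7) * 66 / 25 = 462 / 25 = 18.48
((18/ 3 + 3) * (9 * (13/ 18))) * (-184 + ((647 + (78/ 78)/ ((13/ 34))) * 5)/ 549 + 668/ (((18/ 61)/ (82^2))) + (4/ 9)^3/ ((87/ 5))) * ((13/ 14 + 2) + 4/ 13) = 450911881752715595/ 156471588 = 2881749252.48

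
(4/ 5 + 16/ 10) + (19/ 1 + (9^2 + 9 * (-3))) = 377/ 5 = 75.40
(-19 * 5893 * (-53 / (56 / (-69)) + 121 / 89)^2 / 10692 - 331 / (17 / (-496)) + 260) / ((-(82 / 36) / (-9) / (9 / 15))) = -165341733617866847 / 1904502427520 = -86816.24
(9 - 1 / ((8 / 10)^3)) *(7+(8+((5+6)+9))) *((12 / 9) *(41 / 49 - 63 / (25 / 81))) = -56154461 / 840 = -66850.55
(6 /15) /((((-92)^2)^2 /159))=159 /179098240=0.00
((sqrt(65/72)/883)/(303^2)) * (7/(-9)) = -7 * sqrt(130)/8755273476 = -0.00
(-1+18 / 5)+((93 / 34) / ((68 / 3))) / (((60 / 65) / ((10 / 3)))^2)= 1736891 / 416160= 4.17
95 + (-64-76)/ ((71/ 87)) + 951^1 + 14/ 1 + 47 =66417/ 71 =935.45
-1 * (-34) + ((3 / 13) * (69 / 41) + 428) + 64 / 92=5676947 / 12259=463.08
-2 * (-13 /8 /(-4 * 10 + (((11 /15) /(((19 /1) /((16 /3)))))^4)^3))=-152613649091391084131376816650390625 /1878321834699155172618297623333103392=-0.08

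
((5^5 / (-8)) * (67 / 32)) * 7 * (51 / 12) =-24915625 / 1024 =-24331.67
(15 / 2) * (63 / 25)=189 / 10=18.90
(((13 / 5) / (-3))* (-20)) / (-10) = -26 / 15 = -1.73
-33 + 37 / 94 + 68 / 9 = -21193 / 846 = -25.05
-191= -191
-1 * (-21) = 21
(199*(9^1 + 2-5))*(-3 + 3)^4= 0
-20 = -20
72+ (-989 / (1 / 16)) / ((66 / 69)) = -181184 / 11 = -16471.27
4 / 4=1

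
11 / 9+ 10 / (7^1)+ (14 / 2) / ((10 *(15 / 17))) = 10849 / 3150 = 3.44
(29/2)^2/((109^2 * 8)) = 841/380192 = 0.00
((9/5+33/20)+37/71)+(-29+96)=100779/1420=70.97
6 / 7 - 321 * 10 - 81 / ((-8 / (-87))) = -229041 / 56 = -4090.02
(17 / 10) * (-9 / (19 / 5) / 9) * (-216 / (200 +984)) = 459 / 5624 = 0.08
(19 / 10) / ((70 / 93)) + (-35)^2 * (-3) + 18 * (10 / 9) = -2556733 / 700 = -3652.48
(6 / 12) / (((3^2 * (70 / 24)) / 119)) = 34 / 15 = 2.27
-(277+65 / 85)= -4722 / 17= -277.76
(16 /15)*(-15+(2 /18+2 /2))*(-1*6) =800 /9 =88.89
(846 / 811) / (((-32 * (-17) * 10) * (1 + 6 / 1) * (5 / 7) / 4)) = 423 / 2757400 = 0.00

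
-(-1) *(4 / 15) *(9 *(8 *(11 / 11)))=96 / 5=19.20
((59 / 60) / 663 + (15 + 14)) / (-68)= -1153679 / 2705040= -0.43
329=329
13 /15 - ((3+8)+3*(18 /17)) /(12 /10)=-1861 /170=-10.95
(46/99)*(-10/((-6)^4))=-115/32076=-0.00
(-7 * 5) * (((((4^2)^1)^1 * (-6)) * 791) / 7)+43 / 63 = 23919883 / 63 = 379680.68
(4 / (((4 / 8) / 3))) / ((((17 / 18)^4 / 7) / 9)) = 158723712 / 83521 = 1900.40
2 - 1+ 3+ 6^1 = 10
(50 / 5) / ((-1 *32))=-5 / 16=-0.31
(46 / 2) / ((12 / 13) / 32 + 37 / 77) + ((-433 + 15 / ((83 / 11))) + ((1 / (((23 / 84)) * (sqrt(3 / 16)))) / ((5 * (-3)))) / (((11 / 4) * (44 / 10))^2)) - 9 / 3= -131650545 / 338557 - 2240 * sqrt(3) / 1010229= -388.86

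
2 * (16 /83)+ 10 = 10.39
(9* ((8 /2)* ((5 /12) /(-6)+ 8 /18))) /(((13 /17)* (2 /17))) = 7803 /52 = 150.06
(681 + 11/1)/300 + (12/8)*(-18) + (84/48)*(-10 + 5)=-10033/300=-33.44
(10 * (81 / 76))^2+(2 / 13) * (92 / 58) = 61970273 / 544388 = 113.83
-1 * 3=-3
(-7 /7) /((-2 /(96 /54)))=8 /9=0.89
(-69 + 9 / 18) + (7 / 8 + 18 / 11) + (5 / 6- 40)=-105.16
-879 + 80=-799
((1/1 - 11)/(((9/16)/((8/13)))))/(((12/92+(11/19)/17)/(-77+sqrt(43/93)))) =366101120/71487 - 4754560 * sqrt(3999)/6648291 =5076.00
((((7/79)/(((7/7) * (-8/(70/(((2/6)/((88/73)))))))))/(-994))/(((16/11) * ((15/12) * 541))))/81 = 847/23923753596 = 0.00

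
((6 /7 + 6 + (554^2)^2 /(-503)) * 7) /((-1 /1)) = 659381993248 /503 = 1310898594.93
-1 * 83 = -83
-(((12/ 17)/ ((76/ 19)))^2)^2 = -81/ 83521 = -0.00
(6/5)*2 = 12/5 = 2.40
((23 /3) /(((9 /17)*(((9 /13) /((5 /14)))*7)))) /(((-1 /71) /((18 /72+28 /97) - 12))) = 8024455855 /9239832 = 868.46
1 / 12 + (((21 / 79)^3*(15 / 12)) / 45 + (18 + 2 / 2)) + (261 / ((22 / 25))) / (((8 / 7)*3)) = 27487553117 / 260324592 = 105.59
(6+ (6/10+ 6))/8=63/40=1.58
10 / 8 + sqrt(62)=5 / 4 + sqrt(62)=9.12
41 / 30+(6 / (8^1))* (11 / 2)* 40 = 4991 / 30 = 166.37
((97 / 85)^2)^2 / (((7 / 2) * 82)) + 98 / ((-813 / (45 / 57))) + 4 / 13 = 219053832671047 / 1002821978624375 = 0.22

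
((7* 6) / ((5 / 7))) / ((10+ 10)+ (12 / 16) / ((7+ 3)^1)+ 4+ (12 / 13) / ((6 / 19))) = 30576 / 14039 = 2.18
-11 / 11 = -1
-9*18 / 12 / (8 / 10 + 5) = -135 / 58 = -2.33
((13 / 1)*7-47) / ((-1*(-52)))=0.85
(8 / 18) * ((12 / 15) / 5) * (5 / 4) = 4 / 45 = 0.09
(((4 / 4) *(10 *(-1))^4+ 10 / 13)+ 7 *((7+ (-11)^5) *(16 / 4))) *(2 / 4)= -2249615.62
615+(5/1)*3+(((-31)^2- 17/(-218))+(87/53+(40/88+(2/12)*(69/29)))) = 2936732275/1842863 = 1593.57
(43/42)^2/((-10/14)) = -1849/1260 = -1.47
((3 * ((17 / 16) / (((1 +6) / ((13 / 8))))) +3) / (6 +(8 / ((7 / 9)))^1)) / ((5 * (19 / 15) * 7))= 3351 / 646912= 0.01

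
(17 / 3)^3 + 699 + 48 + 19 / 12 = 100499 / 108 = 930.55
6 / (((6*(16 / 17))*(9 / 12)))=17 / 12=1.42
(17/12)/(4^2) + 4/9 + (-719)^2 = 297769843/576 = 516961.53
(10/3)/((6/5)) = 25/9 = 2.78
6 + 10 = 16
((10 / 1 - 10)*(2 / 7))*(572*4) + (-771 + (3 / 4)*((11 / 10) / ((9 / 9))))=-30807 / 40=-770.18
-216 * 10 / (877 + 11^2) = -2.16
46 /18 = 2.56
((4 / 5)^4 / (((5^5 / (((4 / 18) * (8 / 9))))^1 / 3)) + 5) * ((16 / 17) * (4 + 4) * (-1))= -33750524288 / 896484375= -37.65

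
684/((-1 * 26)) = -342/13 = -26.31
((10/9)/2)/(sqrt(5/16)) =0.99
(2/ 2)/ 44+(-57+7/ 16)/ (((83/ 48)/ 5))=-597217/ 3652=-163.53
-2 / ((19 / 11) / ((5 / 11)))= -10 / 19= -0.53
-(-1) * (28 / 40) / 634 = 7 / 6340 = 0.00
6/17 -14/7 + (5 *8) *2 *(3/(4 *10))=74/17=4.35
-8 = -8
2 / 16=1 / 8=0.12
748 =748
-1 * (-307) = 307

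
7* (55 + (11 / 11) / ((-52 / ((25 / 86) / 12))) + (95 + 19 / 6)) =19178859 / 17888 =1072.16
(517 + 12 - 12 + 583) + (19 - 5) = 1114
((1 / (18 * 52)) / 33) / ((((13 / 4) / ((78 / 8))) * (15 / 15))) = 1 / 10296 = 0.00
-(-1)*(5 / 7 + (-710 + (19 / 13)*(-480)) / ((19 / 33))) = -4237615 / 1729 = -2450.91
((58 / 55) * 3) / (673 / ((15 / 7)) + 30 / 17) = 8874 / 885907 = 0.01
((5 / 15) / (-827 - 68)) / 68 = -1 / 182580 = -0.00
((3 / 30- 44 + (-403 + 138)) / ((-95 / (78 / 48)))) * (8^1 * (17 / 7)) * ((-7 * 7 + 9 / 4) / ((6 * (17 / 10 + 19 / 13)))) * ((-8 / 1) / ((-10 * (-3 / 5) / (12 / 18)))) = 224.89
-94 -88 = -182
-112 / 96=-7 / 6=-1.17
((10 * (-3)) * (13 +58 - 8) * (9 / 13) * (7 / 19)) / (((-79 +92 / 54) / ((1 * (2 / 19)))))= 6429780 / 9794291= 0.66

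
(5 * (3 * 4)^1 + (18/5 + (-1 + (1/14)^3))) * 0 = 0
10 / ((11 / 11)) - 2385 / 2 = -2365 / 2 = -1182.50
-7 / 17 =-0.41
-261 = -261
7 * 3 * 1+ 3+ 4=28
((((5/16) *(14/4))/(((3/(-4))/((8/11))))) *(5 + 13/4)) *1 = -35/4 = -8.75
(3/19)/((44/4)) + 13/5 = 2732/1045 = 2.61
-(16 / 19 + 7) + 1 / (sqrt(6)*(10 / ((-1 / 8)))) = -149 / 19- sqrt(6) / 480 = -7.85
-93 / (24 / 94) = -1457 / 4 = -364.25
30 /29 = 1.03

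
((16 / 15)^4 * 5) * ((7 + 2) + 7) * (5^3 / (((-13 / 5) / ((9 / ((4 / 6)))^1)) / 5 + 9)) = 26214400 / 18147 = 1444.56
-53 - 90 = -143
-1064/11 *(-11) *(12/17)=12768/17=751.06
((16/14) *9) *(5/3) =120/7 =17.14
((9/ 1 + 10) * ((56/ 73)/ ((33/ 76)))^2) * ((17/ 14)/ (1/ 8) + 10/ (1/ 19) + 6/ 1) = 7866449920/ 644809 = 12199.66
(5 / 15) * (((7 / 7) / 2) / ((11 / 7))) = 7 / 66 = 0.11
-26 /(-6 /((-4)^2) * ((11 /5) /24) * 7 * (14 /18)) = 74880 /539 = 138.92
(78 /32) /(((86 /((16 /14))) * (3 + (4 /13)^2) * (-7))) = -6591 /4407844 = -0.00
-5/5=-1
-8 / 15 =-0.53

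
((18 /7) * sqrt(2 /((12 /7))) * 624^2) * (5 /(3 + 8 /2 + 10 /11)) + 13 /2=13 /2 + 21415680 * sqrt(42) /203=683698.47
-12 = -12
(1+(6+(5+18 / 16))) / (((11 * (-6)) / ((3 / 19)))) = -105 / 3344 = -0.03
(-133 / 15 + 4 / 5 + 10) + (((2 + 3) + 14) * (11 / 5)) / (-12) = -31 / 20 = -1.55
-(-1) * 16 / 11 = 16 / 11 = 1.45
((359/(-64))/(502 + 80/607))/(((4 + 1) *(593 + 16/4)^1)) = -217913/58227845760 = -0.00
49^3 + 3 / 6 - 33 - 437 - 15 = 234329 / 2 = 117164.50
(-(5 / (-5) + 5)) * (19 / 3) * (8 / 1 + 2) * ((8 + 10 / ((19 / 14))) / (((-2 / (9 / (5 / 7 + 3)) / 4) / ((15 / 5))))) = 735840 / 13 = 56603.08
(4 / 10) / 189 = 2 / 945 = 0.00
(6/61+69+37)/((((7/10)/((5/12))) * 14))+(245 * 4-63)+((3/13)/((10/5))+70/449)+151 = 112299661333/104680758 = 1072.78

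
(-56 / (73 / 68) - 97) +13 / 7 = -75274 / 511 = -147.31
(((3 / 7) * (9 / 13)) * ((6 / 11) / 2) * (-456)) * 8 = -295488 / 1001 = -295.19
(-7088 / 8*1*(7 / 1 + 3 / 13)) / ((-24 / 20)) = 5338.72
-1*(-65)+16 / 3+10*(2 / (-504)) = 8857 / 126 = 70.29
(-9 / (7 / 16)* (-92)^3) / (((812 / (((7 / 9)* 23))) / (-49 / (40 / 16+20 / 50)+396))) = 787602420224 / 5887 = 133786719.93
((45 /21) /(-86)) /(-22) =15 /13244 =0.00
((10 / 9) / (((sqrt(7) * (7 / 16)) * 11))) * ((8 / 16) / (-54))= -40 * sqrt(7) / 130977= -0.00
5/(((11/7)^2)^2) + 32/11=3.73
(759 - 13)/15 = 49.73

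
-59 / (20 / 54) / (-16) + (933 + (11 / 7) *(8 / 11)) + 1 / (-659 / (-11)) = 696832989 / 738080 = 944.12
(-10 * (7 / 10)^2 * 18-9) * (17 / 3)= -2754 / 5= -550.80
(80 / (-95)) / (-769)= 16 / 14611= 0.00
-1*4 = -4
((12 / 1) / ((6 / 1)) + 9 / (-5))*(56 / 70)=4 / 25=0.16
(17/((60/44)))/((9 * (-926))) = -187/125010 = -0.00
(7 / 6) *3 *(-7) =-49 / 2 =-24.50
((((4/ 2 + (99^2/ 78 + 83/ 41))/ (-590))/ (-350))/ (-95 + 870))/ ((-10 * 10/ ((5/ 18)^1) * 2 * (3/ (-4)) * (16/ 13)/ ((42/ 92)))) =781/ 1403184000000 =0.00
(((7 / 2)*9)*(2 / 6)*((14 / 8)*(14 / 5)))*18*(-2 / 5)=-9261 / 25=-370.44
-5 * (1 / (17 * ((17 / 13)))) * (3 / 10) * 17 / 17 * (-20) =390 / 289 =1.35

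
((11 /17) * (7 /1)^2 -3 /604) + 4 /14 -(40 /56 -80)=7997811 /71876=111.27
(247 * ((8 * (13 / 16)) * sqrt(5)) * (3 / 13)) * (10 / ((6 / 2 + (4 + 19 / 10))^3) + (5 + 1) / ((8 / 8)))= 1570851087 * sqrt(5) / 704969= 4982.53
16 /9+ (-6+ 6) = 16 /9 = 1.78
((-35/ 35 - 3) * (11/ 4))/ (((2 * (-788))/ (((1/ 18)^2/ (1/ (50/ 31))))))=275/ 7914672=0.00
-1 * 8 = -8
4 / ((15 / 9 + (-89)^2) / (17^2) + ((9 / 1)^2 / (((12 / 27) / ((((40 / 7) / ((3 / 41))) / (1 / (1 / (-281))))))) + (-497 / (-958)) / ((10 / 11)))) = -65350506480 / 370308605657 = -0.18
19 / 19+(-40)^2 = 1601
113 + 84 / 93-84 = 927 / 31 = 29.90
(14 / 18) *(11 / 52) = 0.16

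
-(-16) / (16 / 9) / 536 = 9 / 536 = 0.02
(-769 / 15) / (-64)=769 / 960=0.80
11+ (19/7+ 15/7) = 111/7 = 15.86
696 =696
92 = 92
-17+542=525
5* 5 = 25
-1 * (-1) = 1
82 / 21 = 3.90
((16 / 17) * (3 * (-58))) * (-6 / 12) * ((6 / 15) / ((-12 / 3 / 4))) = -2784 / 85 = -32.75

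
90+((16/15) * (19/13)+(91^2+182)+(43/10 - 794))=605659/78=7764.86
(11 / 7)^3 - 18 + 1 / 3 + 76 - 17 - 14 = 32119 / 1029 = 31.21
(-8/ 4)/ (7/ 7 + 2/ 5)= -10/ 7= -1.43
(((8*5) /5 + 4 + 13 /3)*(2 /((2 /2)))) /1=98 /3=32.67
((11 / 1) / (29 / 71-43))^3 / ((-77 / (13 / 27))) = 562994003 / 5226454388736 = 0.00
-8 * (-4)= 32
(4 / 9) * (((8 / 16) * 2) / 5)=0.09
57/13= 4.38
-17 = -17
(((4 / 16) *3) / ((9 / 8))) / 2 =1 / 3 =0.33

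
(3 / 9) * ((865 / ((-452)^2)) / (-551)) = -865 / 337714512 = -0.00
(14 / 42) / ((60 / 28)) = 7 / 45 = 0.16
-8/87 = -0.09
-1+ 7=6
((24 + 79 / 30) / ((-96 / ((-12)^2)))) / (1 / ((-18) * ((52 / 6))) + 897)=-31161 / 699655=-0.04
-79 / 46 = -1.72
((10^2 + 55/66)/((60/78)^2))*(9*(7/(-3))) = -3578.58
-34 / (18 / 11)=-187 / 9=-20.78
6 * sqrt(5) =13.42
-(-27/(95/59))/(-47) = -1593/4465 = -0.36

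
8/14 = 4/7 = 0.57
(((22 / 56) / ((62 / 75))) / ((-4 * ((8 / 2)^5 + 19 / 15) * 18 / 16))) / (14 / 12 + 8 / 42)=-1375 / 18116462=-0.00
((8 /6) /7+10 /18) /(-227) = -0.00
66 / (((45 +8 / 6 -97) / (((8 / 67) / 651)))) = -66 / 276241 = -0.00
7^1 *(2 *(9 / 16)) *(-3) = -189 / 8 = -23.62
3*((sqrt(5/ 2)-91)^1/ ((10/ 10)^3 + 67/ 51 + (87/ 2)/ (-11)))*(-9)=-393822/ 263 + 15147*sqrt(10)/ 1841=-1471.40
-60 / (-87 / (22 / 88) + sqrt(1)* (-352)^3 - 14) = 2 / 1453819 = 0.00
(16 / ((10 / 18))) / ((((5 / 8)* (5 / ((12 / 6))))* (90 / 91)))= 11648 / 625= 18.64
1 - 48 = -47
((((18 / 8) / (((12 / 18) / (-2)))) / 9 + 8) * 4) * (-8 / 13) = -232 / 13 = -17.85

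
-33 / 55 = -0.60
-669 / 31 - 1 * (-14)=-235 / 31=-7.58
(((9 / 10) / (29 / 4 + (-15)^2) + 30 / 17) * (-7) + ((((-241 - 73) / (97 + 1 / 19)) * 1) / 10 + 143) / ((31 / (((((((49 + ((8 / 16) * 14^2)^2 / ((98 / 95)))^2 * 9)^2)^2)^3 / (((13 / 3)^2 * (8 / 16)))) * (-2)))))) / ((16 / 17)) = -10769790417910472130364905134646893715555424780886592198906089091919689222951534032121905854172834612902943319442969077 / 179496103280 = -60000134939477958177794410000000000000000000000000000000000000000000000000000000000000000000000000000000000.00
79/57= 1.39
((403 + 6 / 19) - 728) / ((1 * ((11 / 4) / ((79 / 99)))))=-1949404 / 20691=-94.22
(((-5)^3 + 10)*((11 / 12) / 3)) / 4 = -1265 / 144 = -8.78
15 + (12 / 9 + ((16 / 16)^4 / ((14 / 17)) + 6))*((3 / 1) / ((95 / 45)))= 7221 / 266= 27.15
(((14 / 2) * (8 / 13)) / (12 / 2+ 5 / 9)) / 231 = 24 / 8437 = 0.00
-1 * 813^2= -660969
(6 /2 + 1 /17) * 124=6448 /17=379.29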